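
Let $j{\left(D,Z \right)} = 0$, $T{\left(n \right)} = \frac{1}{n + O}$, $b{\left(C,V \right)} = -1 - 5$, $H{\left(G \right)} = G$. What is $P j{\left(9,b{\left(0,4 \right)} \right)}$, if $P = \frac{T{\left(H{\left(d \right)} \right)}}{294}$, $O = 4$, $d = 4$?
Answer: $0$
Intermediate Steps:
$b{\left(C,V \right)} = -6$ ($b{\left(C,V \right)} = -1 - 5 = -6$)
$T{\left(n \right)} = \frac{1}{4 + n}$ ($T{\left(n \right)} = \frac{1}{n + 4} = \frac{1}{4 + n}$)
$P = \frac{1}{2352}$ ($P = \frac{1}{\left(4 + 4\right) 294} = \frac{1}{8} \cdot \frac{1}{294} = \frac{1}{2352} \approx 0.00042517$)
$P j{\left(9,b{\left(0,4 \right)} \right)} = \frac{1}{2352} \cdot 0 = 0$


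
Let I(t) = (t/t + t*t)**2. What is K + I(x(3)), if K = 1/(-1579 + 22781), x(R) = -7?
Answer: 53005001/21202 ≈ 2500.0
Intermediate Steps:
K = 1/21202 ≈ 4.7165e-5
I(t) = (1 + t**2)**2
K + I(x(3)) = 1/21202 + (1 + (-7)**2)**2 = 1/21202 + (1 + 49)**2 = 1/21202 + 50**2 = 1/21202 + 2500 = 53005001/21202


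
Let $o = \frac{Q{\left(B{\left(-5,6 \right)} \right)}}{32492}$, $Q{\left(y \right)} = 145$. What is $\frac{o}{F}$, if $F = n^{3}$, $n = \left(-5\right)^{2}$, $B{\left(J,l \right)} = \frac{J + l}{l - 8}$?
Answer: $\frac{29}{101537500} \approx 2.8561 \cdot 10^{-7}$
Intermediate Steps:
$B{\left(J,l \right)} = \frac{J + l}{-8 + l}$
$n = 25$
$o = \frac{145}{32492} \approx 0.0044626$
$F = 15625$ ($F = 25^{3} = 15625$)
$\frac{o}{F} = \frac{145}{32492 \cdot 15625} = \frac{145}{32492} \cdot \frac{1}{15625} = \frac{29}{101537500}$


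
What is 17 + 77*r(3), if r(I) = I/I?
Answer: 94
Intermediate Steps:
r(I) = 1
17 + 77*r(3) = 17 + 77*1 = 17 + 77 = 94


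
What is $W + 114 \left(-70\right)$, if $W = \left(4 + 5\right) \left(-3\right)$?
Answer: $-8007$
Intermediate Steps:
$W = -27$ ($W = 9 \left(-3\right) = -27$)
$W + 114 \left(-70\right) = -27 + 114 \left(-70\right) = -27 - 7980 = -8007$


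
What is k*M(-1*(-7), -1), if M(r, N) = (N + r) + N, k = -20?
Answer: -100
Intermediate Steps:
M(r, N) = r + 2*N
k*M(-1*(-7), -1) = -20*(-1*(-7) + 2*(-1)) = -20*(7 - 2) = -20*5 = -100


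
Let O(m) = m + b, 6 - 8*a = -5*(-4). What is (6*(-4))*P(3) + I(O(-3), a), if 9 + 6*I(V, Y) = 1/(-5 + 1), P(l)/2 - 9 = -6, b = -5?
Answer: -3493/24 ≈ -145.54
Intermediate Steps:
a = -7/4 (a = ¾ - (-5)*(-4)/8 = ¾ - ⅛*20 = ¾ - 5/2 = -7/4 ≈ -1.7500)
P(l) = 6 (P(l) = 18 + 2*(-6) = 18 - 12 = 6)
O(m) = -5 + m (O(m) = m - 5 = -5 + m)
I(V, Y) = -37/24 (I(V, Y) = -3/2 + 1/(6*(-5 + 1)) = -3/2 + (⅙)/(-4) = -3/2 + (⅙)*(-¼) = -3/2 - 1/24 = -37/24)
(6*(-4))*P(3) + I(O(-3), a) = (6*(-4))*6 - 37/24 = -24*6 - 37/24 = -144 - 37/24 = -3493/24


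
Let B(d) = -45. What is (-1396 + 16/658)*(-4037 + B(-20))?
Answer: 1874764632/329 ≈ 5.6984e+6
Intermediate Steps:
(-1396 + 16/658)*(-4037 + B(-20)) = (-1396 + 16/658)*(-4037 - 45) = (-1396 + 16*(1/658))*(-4082) = (-1396 + 8/329)*(-4082) = -459276/329*(-4082) = 1874764632/329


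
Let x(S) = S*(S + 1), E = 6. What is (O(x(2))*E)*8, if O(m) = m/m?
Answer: 48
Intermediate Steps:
x(S) = S*(1 + S)
O(m) = 1
(O(x(2))*E)*8 = (1*6)*8 = 6*8 = 48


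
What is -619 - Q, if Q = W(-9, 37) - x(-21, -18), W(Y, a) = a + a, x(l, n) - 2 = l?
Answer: -712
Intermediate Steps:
x(l, n) = 2 + l
W(Y, a) = 2*a
Q = 93 (Q = 2*37 - (2 - 21) = 74 - 1*(-19) = 74 + 19 = 93)
-619 - Q = -619 - 1*93 = -619 - 93 = -712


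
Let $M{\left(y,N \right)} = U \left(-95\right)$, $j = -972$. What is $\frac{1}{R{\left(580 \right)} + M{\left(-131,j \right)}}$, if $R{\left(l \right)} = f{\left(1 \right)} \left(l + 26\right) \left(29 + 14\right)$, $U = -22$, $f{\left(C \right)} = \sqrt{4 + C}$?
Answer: $- \frac{209}{339072872} + \frac{13029 \sqrt{5}}{1695364360} \approx 1.6568 \cdot 10^{-5}$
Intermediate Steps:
$M{\left(y,N \right)} = 2090$ ($M{\left(y,N \right)} = \left(-22\right) \left(-95\right) = 2090$)
$R{\left(l \right)} = 43 \sqrt{5} \left(26 + l\right)$ ($R{\left(l \right)} = \sqrt{4 + 1} \left(l + 26\right) \left(29 + 14\right) = \sqrt{5} \left(26 + l\right) 43 = 43 \sqrt{5} \left(26 + l\right)$)
$\frac{1}{R{\left(580 \right)} + M{\left(-131,j \right)}} = \frac{1}{43 \sqrt{5} \left(26 + 580\right) + 2090} = \frac{1}{43 \sqrt{5} \cdot 606 + 2090} = \frac{1}{26058 \sqrt{5} + 2090} = \frac{1}{2090 + 26058 \sqrt{5}}$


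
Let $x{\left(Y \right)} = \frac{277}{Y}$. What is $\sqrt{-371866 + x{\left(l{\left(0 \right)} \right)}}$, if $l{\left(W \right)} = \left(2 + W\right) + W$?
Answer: $\frac{i \sqrt{1486910}}{2} \approx 609.69 i$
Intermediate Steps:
$l{\left(W \right)} = 2 + 2 W$
$\sqrt{-371866 + x{\left(l{\left(0 \right)} \right)}} = \sqrt{-371866 + \frac{277}{2 + 2 \cdot 0}} = \sqrt{-371866 + \frac{277}{2 + 0}} = \sqrt{-371866 + \frac{277}{2}} = \sqrt{- \frac{743455}{2}} = \frac{i \sqrt{1486910}}{2}$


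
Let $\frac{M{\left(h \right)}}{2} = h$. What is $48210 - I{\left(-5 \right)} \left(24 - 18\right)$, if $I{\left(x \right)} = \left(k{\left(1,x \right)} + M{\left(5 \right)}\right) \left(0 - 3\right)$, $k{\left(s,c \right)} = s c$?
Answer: $48300$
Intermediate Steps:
$k{\left(s,c \right)} = c s$
$M{\left(h \right)} = 2 h$
$I{\left(x \right)} = -30 - 3 x$ ($I{\left(x \right)} = \left(x 1 + 2 \cdot 5\right) \left(0 - 3\right) = \left(x + 10\right) \left(-3\right) = \left(10 + x\right) \left(-3\right) = -30 - 3 x$)
$48210 - I{\left(-5 \right)} \left(24 - 18\right) = 48210 - \left(-30 - -15\right) \left(24 - 18\right) = 48210 - \left(-30 + 15\right) \left(24 - 18\right) = 48210 - \left(-15\right) 6 = 48210 - -90 = 48210 + 90 = 48300$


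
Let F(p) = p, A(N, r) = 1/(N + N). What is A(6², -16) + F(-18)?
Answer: -1295/72 ≈ -17.986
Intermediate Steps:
A(N, r) = 1/(2*N)
A(6², -16) + F(-18) = 1/(2*(6²)) - 18 = (½)/36 - 18 = (½)*(1/36) - 18 = 1/72 - 18 = -1295/72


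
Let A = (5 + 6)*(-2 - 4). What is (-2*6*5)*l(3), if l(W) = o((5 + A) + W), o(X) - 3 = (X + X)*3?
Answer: 20700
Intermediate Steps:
A = -66 (A = 11*(-6) = -66)
o(X) = 3 + 6*X (o(X) = 3 + (X + X)*3 = 3 + (2*X)*3 = 3 + 6*X)
l(W) = -363 + 6*W (l(W) = 3 + 6*((5 - 66) + W) = 3 + 6*(-61 + W) = 3 + (-366 + 6*W) = -363 + 6*W)
(-2*6*5)*l(3) = (-2*6*5)*(-363 + 6*3) = (-12*5)*(-363 + 18) = -60*(-345) = 20700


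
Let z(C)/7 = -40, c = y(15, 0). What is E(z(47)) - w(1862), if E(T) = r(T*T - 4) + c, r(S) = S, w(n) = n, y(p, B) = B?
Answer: 76534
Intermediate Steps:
c = 0
z(C) = -280 (z(C) = 7*(-40) = -280)
E(T) = -4 + T² (E(T) = (T*T - 4) + 0 = (T² - 4) + 0 = (-4 + T²) + 0 = -4 + T²)
E(z(47)) - w(1862) = (-4 + (-280)²) - 1*1862 = (-4 + 78400) - 1862 = 78396 - 1862 = 76534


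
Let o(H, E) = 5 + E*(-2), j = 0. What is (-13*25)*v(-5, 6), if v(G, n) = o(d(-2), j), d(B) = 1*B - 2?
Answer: -1625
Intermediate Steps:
d(B) = -2 + B (d(B) = B - 2 = -2 + B)
o(H, E) = 5 - 2*E
v(G, n) = 5 (v(G, n) = 5 - 2*0 = 5 + 0 = 5)
(-13*25)*v(-5, 6) = -13*25*5 = -325*5 = -1625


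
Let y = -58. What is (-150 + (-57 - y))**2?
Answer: 22201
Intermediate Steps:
(-150 + (-57 - y))**2 = (-150 + (-57 - 1*(-58)))**2 = (-150 + (-57 + 58))**2 = (-150 + 1)**2 = (-149)**2 = 22201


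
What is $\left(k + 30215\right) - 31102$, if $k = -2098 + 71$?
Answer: $-2914$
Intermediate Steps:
$k = -2027$
$\left(k + 30215\right) - 31102 = \left(-2027 + 30215\right) - 31102 = 28188 - 31102 = -2914$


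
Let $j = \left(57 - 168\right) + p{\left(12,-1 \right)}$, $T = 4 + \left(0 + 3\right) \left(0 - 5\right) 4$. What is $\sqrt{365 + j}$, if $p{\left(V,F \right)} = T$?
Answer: $3 \sqrt{22} \approx 14.071$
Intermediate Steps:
$T = -56$ ($T = 4 + 3 \left(-5\right) 4 = 4 - 60 = -56$)
$p{\left(V,F \right)} = -56$
$j = -167$ ($j = \left(57 - 168\right) - 56 = -111 - 56 = -167$)
$\sqrt{365 + j} = \sqrt{365 - 167} = \sqrt{198} = 3 \sqrt{22}$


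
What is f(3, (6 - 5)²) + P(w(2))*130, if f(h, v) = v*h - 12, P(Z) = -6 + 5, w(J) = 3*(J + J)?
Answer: -139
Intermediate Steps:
w(J) = 6*J (w(J) = 3*(2*J) = 6*J)
P(Z) = -1
f(h, v) = -12 + h*v (f(h, v) = h*v - 12 = -12 + h*v)
f(3, (6 - 5)²) + P(w(2))*130 = (-12 + 3*(6 - 5)²) - 1*130 = (-12 + 3*1²) - 130 = (-12 + 3*1) - 130 = (-12 + 3) - 130 = -9 - 130 = -139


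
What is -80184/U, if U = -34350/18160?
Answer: 48538048/1145 ≈ 42391.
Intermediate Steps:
U = -3435/1816 (U = -34350*1/18160 = -3435/1816 ≈ -1.8915)
-80184/U = -80184/(-3435/1816) = -80184*(-1816/3435) = 48538048/1145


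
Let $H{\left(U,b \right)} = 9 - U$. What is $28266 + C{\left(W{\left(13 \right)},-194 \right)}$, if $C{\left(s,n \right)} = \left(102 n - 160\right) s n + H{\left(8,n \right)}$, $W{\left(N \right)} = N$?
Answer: $50337123$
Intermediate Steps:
$C{\left(s,n \right)} = 1 + n s \left(-160 + 102 n\right)$ ($C{\left(s,n \right)} = \left(102 n - 160\right) s n + \left(9 - 8\right) = \left(-160 + 102 n\right) s n + \left(9 - 8\right) = s \left(-160 + 102 n\right) n + 1 = n s \left(-160 + 102 n\right) + 1 = 1 + n s \left(-160 + 102 n\right)$)
$28266 + C{\left(W{\left(13 \right)},-194 \right)} = 28266 + \left(1 - \left(-31040\right) 13 + 102 \cdot 13 \left(-194\right)^{2}\right) = 28266 + \left(1 + 403520 + 102 \cdot 13 \cdot 37636\right) = 28266 + \left(1 + 403520 + 49905336\right) = 28266 + 50308857 = 50337123$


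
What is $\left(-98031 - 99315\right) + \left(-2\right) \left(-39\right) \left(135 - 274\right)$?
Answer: $-208188$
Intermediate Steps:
$\left(-98031 - 99315\right) + \left(-2\right) \left(-39\right) \left(135 - 274\right) = -197346 + 78 \left(-139\right) = -197346 - 10842 = -208188$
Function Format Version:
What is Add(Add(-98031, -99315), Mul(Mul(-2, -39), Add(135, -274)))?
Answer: -208188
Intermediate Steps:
Add(Add(-98031, -99315), Mul(Mul(-2, -39), Add(135, -274))) = Add(-197346, Mul(78, -139)) = Add(-197346, -10842) = -208188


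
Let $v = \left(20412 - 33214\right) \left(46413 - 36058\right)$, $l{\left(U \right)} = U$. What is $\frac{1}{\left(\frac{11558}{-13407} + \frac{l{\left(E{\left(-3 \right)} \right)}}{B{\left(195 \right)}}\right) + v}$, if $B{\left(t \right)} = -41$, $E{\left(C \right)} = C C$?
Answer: $- \frac{13407}{1777295081471} \approx -7.5435 \cdot 10^{-9}$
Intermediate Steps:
$E{\left(C \right)} = C^{2}$
$v = -132564710$ ($v = \left(-12802\right) 10355 = -132564710$)
$\frac{1}{\left(\frac{11558}{-13407} + \frac{l{\left(E{\left(-3 \right)} \right)}}{B{\left(195 \right)}}\right) + v} = \frac{1}{\left(\frac{11558}{-13407} + \frac{\left(-3\right)^{2}}{-41}\right) - 132564710} = \frac{1}{\left(11558 \left(- \frac{1}{13407}\right) + 9 \left(- \frac{1}{41}\right)\right) - 132564710} = \frac{1}{\left(- \frac{11558}{13407} - \frac{9}{41}\right) - 132564710} = \frac{1}{- \frac{14501}{13407} - 132564710} = \frac{1}{- \frac{1777295081471}{13407}} = - \frac{13407}{1777295081471}$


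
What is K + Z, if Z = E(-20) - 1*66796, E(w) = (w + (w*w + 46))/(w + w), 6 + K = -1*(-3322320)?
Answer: 65110147/20 ≈ 3.2555e+6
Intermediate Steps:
K = 3322314 (K = -6 - 1*(-3322320) = -6 + 3322320 = 3322314)
E(w) = (46 + w + w²)/(2*w) (E(w) = (w + (w² + 46))/((2*w)) = (w + (46 + w²))*(1/(2*w)) = (46 + w + w²)*(1/(2*w)) = (46 + w + w²)/(2*w))
Z = -1336133/20 (Z = (½)*(46 - 20*(1 - 20))/(-20) - 1*66796 = (½)*(-1/20)*(46 - 20*(-19)) - 66796 = (½)*(-1/20)*(46 + 380) - 66796 = (½)*(-1/20)*426 - 66796 = -213/20 - 66796 = -1336133/20 ≈ -66807.)
K + Z = 3322314 - 1336133/20 = 65110147/20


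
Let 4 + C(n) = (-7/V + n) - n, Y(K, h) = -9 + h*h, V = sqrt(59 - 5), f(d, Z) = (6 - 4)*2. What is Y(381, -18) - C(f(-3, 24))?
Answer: 319 + 7*sqrt(6)/18 ≈ 319.95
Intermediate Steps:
f(d, Z) = 4 (f(d, Z) = 2*2 = 4)
V = 3*sqrt(6) (V = sqrt(54) = 3*sqrt(6) ≈ 7.3485)
Y(K, h) = -9 + h**2
C(n) = -4 - 7*sqrt(6)/18 (C(n) = -4 + ((-7*sqrt(6)/18 + n) - n) = -4 + ((n - 7*sqrt(6)/18) - n) = -4 - 7*sqrt(6)/18)
Y(381, -18) - C(f(-3, 24)) = (-9 + (-18)**2) - (-4 - 7*sqrt(6)/18) = (-9 + 324) + (4 + 7*sqrt(6)/18) = 315 + (4 + 7*sqrt(6)/18) = 319 + 7*sqrt(6)/18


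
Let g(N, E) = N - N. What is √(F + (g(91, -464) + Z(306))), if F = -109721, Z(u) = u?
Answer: I*√109415 ≈ 330.78*I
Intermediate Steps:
g(N, E) = 0
√(F + (g(91, -464) + Z(306))) = √(-109721 + (0 + 306)) = √(-109721 + 306) = √(-109415) = I*√109415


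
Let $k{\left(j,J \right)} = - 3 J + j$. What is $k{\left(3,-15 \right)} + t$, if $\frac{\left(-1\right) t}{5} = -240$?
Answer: $1248$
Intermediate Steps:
$t = 1200$ ($t = \left(-5\right) \left(-240\right) = 1200$)
$k{\left(j,J \right)} = j - 3 J$
$k{\left(3,-15 \right)} + t = \left(3 - -45\right) + 1200 = \left(3 + 45\right) + 1200 = 48 + 1200 = 1248$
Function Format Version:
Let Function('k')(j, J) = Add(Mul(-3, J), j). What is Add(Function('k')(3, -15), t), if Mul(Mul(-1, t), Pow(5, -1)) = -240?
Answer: 1248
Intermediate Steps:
t = 1200 (t = Mul(-5, -240) = 1200)
Function('k')(j, J) = Add(j, Mul(-3, J))
Add(Function('k')(3, -15), t) = Add(Add(3, Mul(-3, -15)), 1200) = Add(Add(3, 45), 1200) = Add(48, 1200) = 1248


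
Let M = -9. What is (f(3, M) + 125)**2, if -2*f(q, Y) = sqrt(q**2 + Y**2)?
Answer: 31295/2 - 375*sqrt(10) ≈ 14462.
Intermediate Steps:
f(q, Y) = -sqrt(Y**2 + q**2)/2 (f(q, Y) = -sqrt(q**2 + Y**2)/2 = -sqrt(Y**2 + q**2)/2)
(f(3, M) + 125)**2 = (-sqrt((-9)**2 + 3**2)/2 + 125)**2 = (-sqrt(81 + 9)/2 + 125)**2 = (-3*sqrt(10)/2 + 125)**2 = (125 - 3*sqrt(10)/2)**2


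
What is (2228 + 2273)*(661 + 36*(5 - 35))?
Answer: -1885919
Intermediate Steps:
(2228 + 2273)*(661 + 36*(5 - 35)) = 4501*(661 + 36*(-30)) = 4501*(661 - 1080) = 4501*(-419) = -1885919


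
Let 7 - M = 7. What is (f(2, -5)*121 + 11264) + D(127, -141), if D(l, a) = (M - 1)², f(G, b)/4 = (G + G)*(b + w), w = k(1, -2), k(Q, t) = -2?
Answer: -2287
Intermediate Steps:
M = 0 (M = 7 - 1*7 = 7 - 7 = 0)
w = -2
f(G, b) = 8*G*(-2 + b) (f(G, b) = 4*((G + G)*(b - 2)) = 4*((2*G)*(-2 + b)) = 4*(2*G*(-2 + b)) = 8*G*(-2 + b))
D(l, a) = 1 (D(l, a) = (0 - 1)² = (-1)² = 1)
(f(2, -5)*121 + 11264) + D(127, -141) = ((8*2*(-2 - 5))*121 + 11264) + 1 = ((8*2*(-7))*121 + 11264) + 1 = (-112*121 + 11264) + 1 = (-13552 + 11264) + 1 = -2288 + 1 = -2287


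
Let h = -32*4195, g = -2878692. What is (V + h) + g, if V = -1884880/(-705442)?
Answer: -1062723445532/352721 ≈ -3.0129e+6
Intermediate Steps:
h = -134240
V = 942440/352721 (V = -1884880*(-1/705442) = 942440/352721 ≈ 2.6719)
(V + h) + g = (942440/352721 - 134240) - 2878692 = -47348324600/352721 - 2878692 = -1062723445532/352721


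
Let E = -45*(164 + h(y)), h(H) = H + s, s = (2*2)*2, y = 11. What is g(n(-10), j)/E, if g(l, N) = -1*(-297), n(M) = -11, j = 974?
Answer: -11/305 ≈ -0.036066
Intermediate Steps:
s = 8 (s = 4*2 = 8)
h(H) = 8 + H (h(H) = H + 8 = 8 + H)
g(l, N) = 297
E = -8235 (E = -45*(164 + (8 + 11)) = -45*(164 + 19) = -45*183 = -8235)
g(n(-10), j)/E = 297/(-8235) = 297*(-1/8235) = -11/305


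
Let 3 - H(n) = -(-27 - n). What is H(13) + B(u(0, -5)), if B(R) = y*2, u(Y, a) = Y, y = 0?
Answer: -37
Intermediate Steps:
B(R) = 0 (B(R) = 0*2 = 0)
H(n) = -24 - n (H(n) = 3 - (-1)*(-27 - n) = 3 - (27 + n) = 3 + (-27 - n) = -24 - n)
H(13) + B(u(0, -5)) = (-24 - 1*13) + 0 = (-24 - 13) + 0 = -37 + 0 = -37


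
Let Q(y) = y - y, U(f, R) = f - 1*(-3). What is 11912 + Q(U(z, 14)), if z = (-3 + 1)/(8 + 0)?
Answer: 11912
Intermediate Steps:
z = -¼ (z = -2/8 = -2*⅛ = -¼ ≈ -0.25000)
U(f, R) = 3 + f (U(f, R) = f + 3 = 3 + f)
Q(y) = 0
11912 + Q(U(z, 14)) = 11912 + 0 = 11912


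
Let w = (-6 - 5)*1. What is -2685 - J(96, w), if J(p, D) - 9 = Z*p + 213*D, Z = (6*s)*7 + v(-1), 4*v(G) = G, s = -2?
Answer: 7737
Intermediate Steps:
v(G) = G/4
w = -11 (w = -11*1 = -11)
Z = -337/4 (Z = (6*(-2))*7 + (1/4)*(-1) = -12*7 - 1/4 = -84 - 1/4 = -337/4 ≈ -84.250)
J(p, D) = 9 + 213*D - 337*p/4 (J(p, D) = 9 + (-337*p/4 + 213*D) = 9 + (213*D - 337*p/4) = 9 + 213*D - 337*p/4)
-2685 - J(96, w) = -2685 - (9 + 213*(-11) - 337/4*96) = -2685 - (9 - 2343 - 8088) = -2685 - 1*(-10422) = -2685 + 10422 = 7737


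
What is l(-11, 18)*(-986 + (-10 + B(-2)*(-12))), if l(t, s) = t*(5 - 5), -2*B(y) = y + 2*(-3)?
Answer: 0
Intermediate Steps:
B(y) = 3 - y/2 (B(y) = -(y + 2*(-3))/2 = -(y - 6)/2 = -(-6 + y)/2 = 3 - y/2)
l(t, s) = 0 (l(t, s) = t*0 = 0)
l(-11, 18)*(-986 + (-10 + B(-2)*(-12))) = 0*(-986 + (-10 + (3 - 1/2*(-2))*(-12))) = 0*(-986 + (-10 + (3 + 1)*(-12))) = 0*(-986 + (-10 + 4*(-12))) = 0*(-986 + (-10 - 48)) = 0*(-986 - 58) = 0*(-1044) = 0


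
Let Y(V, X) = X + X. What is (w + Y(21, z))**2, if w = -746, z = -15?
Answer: 602176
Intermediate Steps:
Y(V, X) = 2*X
(w + Y(21, z))**2 = (-746 + 2*(-15))**2 = (-746 - 30)**2 = (-776)**2 = 602176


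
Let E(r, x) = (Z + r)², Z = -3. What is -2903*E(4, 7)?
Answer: -2903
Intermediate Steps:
E(r, x) = (-3 + r)²
-2903*E(4, 7) = -2903*(-3 + 4)² = -2903*1² = -2903*1 = -2903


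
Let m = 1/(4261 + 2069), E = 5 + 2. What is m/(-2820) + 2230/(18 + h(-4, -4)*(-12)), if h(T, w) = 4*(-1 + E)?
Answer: -442298203/53551800 ≈ -8.2593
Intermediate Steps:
E = 7
h(T, w) = 24 (h(T, w) = 4*(-1 + 7) = 4*6 = 24)
m = 1/6330 ≈ 0.00015798
m/(-2820) + 2230/(18 + h(-4, -4)*(-12)) = (1/6330)/(-2820) + 2230/(18 + 24*(-12)) = (1/6330)*(-1/2820) + 2230/(18 - 288) = -1/17850600 + 2230/(-270) = -1/17850600 + 2230*(-1/270) = -1/17850600 - 223/27 = -442298203/53551800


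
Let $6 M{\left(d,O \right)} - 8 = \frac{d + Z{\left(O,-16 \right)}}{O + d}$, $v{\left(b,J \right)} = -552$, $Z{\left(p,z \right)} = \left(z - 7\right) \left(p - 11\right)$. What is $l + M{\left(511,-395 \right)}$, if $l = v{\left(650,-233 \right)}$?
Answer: $- \frac{373415}{696} \approx -536.52$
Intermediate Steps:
$Z{\left(p,z \right)} = \left(-11 + p\right) \left(-7 + z\right)$ ($Z{\left(p,z \right)} = \left(-7 + z\right) \left(-11 + p\right) = \left(-11 + p\right) \left(-7 + z\right)$)
$l = -552$
$M{\left(d,O \right)} = \frac{4}{3} + \frac{253 + d - 23 O}{6 \left(O + d\right)}$ ($M{\left(d,O \right)} = \frac{4}{3} + \frac{\left(d + \left(77 - -176 - 7 O + O \left(-16\right)\right)\right) \frac{1}{O + d}}{6} = \frac{4}{3} + \frac{\left(d + \left(77 + 176 - 7 O - 16 O\right)\right) \frac{1}{O + d}}{6} = \frac{4}{3} + \frac{\left(d - \left(-253 + 23 O\right)\right) \frac{1}{O + d}}{6} = \frac{4}{3} + \frac{\left(253 + d - 23 O\right) \frac{1}{O + d}}{6} = \frac{4}{3} + \frac{\frac{1}{O + d} \left(253 + d - 23 O\right)}{6} = \frac{4}{3} + \frac{253 + d - 23 O}{6 \left(O + d\right)}$)
$l + M{\left(511,-395 \right)} = -552 + \frac{253 - -5925 + 9 \cdot 511}{6 \left(-395 + 511\right)} = -552 + \frac{253 + 5925 + 4599}{6 \cdot 116} = -552 + \frac{1}{6} \cdot \frac{1}{116} \cdot 10777 = -552 + \frac{10777}{696} = - \frac{373415}{696}$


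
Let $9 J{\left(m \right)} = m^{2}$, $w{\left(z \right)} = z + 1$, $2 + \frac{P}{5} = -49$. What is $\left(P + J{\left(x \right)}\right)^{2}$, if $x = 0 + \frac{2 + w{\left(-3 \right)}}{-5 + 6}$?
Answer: $65025$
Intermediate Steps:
$P = -255$ ($P = -10 + 5 \left(-49\right) = -10 - 245 = -255$)
$w{\left(z \right)} = 1 + z$
$x = 0$ ($x = 0 + \frac{2 + \left(1 - 3\right)}{-5 + 6} = 0 + \frac{2 - 2}{1} = 0 + 0 \cdot 1 = 0 + 0 = 0$)
$J{\left(m \right)} = \frac{m^{2}}{9}$
$\left(P + J{\left(x \right)}\right)^{2} = \left(-255 + \frac{0^{2}}{9}\right)^{2} = \left(-255 + \frac{1}{9} \cdot 0\right)^{2} = \left(-255 + 0\right)^{2} = \left(-255\right)^{2} = 65025$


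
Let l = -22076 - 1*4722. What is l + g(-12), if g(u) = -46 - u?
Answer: -26832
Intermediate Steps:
l = -26798 (l = -22076 - 4722 = -26798)
l + g(-12) = -26798 + (-46 - 1*(-12)) = -26798 + (-46 + 12) = -26798 - 34 = -26832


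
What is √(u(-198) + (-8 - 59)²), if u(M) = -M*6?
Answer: √5677 ≈ 75.346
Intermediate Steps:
u(M) = -6*M
√(u(-198) + (-8 - 59)²) = √(-6*(-198) + (-8 - 59)²) = √(1188 + (-67)²) = √(1188 + 4489) = √5677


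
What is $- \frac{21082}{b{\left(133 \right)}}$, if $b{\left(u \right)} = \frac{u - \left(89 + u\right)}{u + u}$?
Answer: $\frac{5607812}{89} \approx 63009.0$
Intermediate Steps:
$b{\left(u \right)} = - \frac{89}{2 u}$
$- \frac{21082}{b{\left(133 \right)}} = - \frac{21082}{\left(- \frac{89}{2}\right) \frac{1}{133}} = - \frac{21082}{- \frac{89}{266}} = \left(-21082\right) \left(- \frac{266}{89}\right) = \frac{5607812}{89}$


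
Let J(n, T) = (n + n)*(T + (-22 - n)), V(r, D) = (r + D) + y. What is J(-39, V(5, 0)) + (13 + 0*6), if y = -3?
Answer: -1469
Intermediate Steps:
V(r, D) = -3 + D + r (V(r, D) = (r + D) - 3 = (D + r) - 3 = -3 + D + r)
J(n, T) = 2*n*(-22 + T - n) (J(n, T) = (2*n)*(-22 + T - n) = 2*n*(-22 + T - n))
J(-39, V(5, 0)) + (13 + 0*6) = 2*(-39)*(-22 + (-3 + 0 + 5) - 1*(-39)) + (13 + 0*6) = 2*(-39)*(-22 + 2 + 39) + (13 + 0) = 2*(-39)*19 + 13 = -1482 + 13 = -1469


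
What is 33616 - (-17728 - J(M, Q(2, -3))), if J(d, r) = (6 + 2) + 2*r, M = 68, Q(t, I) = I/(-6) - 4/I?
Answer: 154067/3 ≈ 51356.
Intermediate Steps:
Q(t, I) = -4/I - I/6 (Q(t, I) = I*(-1/6) - 4/I = -I/6 - 4/I = -4/I - I/6)
J(d, r) = 8 + 2*r
33616 - (-17728 - J(M, Q(2, -3))) = 33616 - (-17728 - (8 + 2*(-4/(-3) - 1/6*(-3)))) = 33616 - (-17728 - (8 + 2*(-4*(-1/3) + 1/2))) = 33616 - (-17728 - (8 + 2*(4/3 + 1/2))) = 33616 - (-17728 - (8 + 2*(11/6))) = 33616 - (-17728 - (8 + 11/3)) = 33616 - (-17728 - 1*35/3) = 33616 - (-17728 - 35/3) = 33616 - 1*(-53219/3) = 33616 + 53219/3 = 154067/3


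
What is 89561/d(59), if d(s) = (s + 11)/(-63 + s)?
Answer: -179122/35 ≈ -5117.8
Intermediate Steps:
d(s) = (11 + s)/(-63 + s)
89561/d(59) = 89561/(((11 + 59)/(-63 + 59))) = 89561/((70/(-4))) = 89561/((-¼*70)) = 89561/(-35/2) = 89561*(-2/35) = -179122/35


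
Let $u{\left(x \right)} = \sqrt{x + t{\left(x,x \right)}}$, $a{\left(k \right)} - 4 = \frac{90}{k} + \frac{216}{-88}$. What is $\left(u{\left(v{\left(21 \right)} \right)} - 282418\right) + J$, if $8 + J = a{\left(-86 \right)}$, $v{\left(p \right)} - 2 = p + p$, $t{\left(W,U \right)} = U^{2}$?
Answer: $- \frac{133587262}{473} + 6 \sqrt{55} \approx -2.8238 \cdot 10^{5}$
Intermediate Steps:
$v{\left(p \right)} = 2 + 2 p$ ($v{\left(p \right)} = 2 + \left(p + p\right) = 2 + 2 p$)
$a{\left(k \right)} = \frac{17}{11} + \frac{90}{k}$ ($a{\left(k \right)} = 4 + \left(\frac{90}{k} + \frac{216}{-88}\right) = 4 + \left(\frac{90}{k} + 216 \left(- \frac{1}{88}\right)\right) = 4 - \left(\frac{27}{11} - \frac{90}{k}\right) = \frac{17}{11} + \frac{90}{k}$)
$u{\left(x \right)} = \sqrt{x + x^{2}}$
$J = - \frac{3548}{473}$ ($J = -8 + \left(\frac{17}{11} + \frac{90}{-86}\right) = -8 + \left(\frac{17}{11} + 90 \left(- \frac{1}{86}\right)\right) = -8 + \left(\frac{17}{11} - \frac{45}{43}\right) = -8 + \frac{236}{473} = - \frac{3548}{473} \approx -7.5011$)
$\left(u{\left(v{\left(21 \right)} \right)} - 282418\right) + J = \left(\sqrt{\left(2 + 2 \cdot 21\right) \left(1 + \left(2 + 2 \cdot 21\right)\right)} - 282418\right) - \frac{3548}{473} = \left(\sqrt{\left(2 + 42\right) \left(1 + \left(2 + 42\right)\right)} - 282418\right) - \frac{3548}{473} = \left(\sqrt{44 \left(1 + 44\right)} - 282418\right) - \frac{3548}{473} = \left(\sqrt{44 \cdot 45} - 282418\right) - \frac{3548}{473} = \left(\sqrt{1980} - 282418\right) - \frac{3548}{473} = \left(6 \sqrt{55} - 282418\right) - \frac{3548}{473} = \left(-282418 + 6 \sqrt{55}\right) - \frac{3548}{473} = - \frac{133587262}{473} + 6 \sqrt{55}$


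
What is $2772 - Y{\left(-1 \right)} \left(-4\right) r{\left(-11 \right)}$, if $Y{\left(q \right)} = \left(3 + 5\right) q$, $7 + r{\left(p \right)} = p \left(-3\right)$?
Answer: $1940$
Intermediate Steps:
$r{\left(p \right)} = -7 - 3 p$ ($r{\left(p \right)} = -7 + p \left(-3\right) = -7 - 3 p$)
$Y{\left(q \right)} = 8 q$
$2772 - Y{\left(-1 \right)} \left(-4\right) r{\left(-11 \right)} = 2772 - 8 \left(-1\right) \left(-4\right) \left(-7 - -33\right) = 2772 - \left(-8\right) \left(-4\right) \left(-7 + 33\right) = 2772 - 32 \cdot 26 = 2772 - 832 = 1940$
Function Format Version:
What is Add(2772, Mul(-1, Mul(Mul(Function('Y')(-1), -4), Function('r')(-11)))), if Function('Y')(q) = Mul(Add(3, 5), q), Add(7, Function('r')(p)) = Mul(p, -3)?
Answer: 1940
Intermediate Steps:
Function('r')(p) = Add(-7, Mul(-3, p)) (Function('r')(p) = Add(-7, Mul(p, -3)) = Add(-7, Mul(-3, p)))
Function('Y')(q) = Mul(8, q)
Add(2772, Mul(-1, Mul(Mul(Function('Y')(-1), -4), Function('r')(-11)))) = Add(2772, Mul(-1, Mul(Mul(Mul(8, -1), -4), Add(-7, Mul(-3, -11))))) = Add(2772, Mul(-1, Mul(Mul(-8, -4), Add(-7, 33)))) = Add(2772, Mul(-1, Mul(32, 26))) = Add(2772, Mul(-1, 832)) = Add(2772, -832) = 1940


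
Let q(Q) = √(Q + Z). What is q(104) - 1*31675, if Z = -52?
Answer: -31675 + 2*√13 ≈ -31668.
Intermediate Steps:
q(Q) = √(-52 + Q) (q(Q) = √(Q - 52) = √(-52 + Q))
q(104) - 1*31675 = √(-52 + 104) - 1*31675 = √52 - 31675 = 2*√13 - 31675 = -31675 + 2*√13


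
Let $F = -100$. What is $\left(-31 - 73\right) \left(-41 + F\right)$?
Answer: $14664$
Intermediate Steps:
$\left(-31 - 73\right) \left(-41 + F\right) = \left(-31 - 73\right) \left(-41 - 100\right) = \left(-31 - 73\right) \left(-141\right) = \left(-104\right) \left(-141\right) = 14664$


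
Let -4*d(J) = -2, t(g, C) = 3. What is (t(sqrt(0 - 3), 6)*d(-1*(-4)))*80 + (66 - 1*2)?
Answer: 184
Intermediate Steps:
d(J) = 1/2 (d(J) = -1/4*(-2) = 1/2)
(t(sqrt(0 - 3), 6)*d(-1*(-4)))*80 + (66 - 1*2) = (3*(1/2))*80 + (66 - 1*2) = (3/2)*80 + (66 - 2) = 120 + 64 = 184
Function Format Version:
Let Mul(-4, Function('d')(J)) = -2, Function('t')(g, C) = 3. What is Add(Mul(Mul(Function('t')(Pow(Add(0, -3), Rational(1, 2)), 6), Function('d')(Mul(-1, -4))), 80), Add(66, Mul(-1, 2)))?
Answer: 184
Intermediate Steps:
Function('d')(J) = Rational(1, 2) (Function('d')(J) = Mul(Rational(-1, 4), -2) = Rational(1, 2))
Add(Mul(Mul(Function('t')(Pow(Add(0, -3), Rational(1, 2)), 6), Function('d')(Mul(-1, -4))), 80), Add(66, Mul(-1, 2))) = Add(Mul(Mul(3, Rational(1, 2)), 80), Add(66, Mul(-1, 2))) = Add(Mul(Rational(3, 2), 80), Add(66, -2)) = Add(120, 64) = 184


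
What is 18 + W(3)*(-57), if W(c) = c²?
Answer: -495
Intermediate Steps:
18 + W(3)*(-57) = 18 + 3²*(-57) = 18 + 9*(-57) = 18 - 513 = -495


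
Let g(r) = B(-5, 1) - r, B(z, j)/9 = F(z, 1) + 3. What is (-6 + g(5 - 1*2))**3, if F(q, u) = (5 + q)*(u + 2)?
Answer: 5832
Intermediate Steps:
F(q, u) = (2 + u)*(5 + q) (F(q, u) = (5 + q)*(2 + u) = (2 + u)*(5 + q))
B(z, j) = 162 + 27*z (B(z, j) = 9*((10 + 2*z + 5*1 + z*1) + 3) = 9*((10 + 2*z + 5 + z) + 3) = 9*((15 + 3*z) + 3) = 9*(18 + 3*z) = 162 + 27*z)
g(r) = 27 - r (g(r) = (162 + 27*(-5)) - r = (162 - 135) - r = 27 - r)
(-6 + g(5 - 1*2))**3 = (-6 + (27 - (5 - 1*2)))**3 = (-6 + (27 - (5 - 2)))**3 = (-6 + (27 - 1*3))**3 = (-6 + (27 - 3))**3 = (-6 + 24)**3 = 18**3 = 5832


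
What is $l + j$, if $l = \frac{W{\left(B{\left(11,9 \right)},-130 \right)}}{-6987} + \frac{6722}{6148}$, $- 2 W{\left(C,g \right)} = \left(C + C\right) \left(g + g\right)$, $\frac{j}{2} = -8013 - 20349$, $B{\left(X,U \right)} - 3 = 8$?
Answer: $- \frac{1218305535845}{21478038} \approx -56723.0$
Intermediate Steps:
$B{\left(X,U \right)} = 11$ ($B{\left(X,U \right)} = 3 + 8 = 11$)
$j = -56724$ ($j = 2 \left(-8013 - 20349\right) = 2 \left(-28362\right) = -56724$)
$W{\left(C,g \right)} = - 2 C g$ ($W{\left(C,g \right)} = - \frac{\left(C + C\right) \left(g + g\right)}{2} = - \frac{2 C 2 g}{2} = - \frac{4 C g}{2} = - 2 C g$)
$l = \frac{14691667}{21478038}$ ($l = \frac{\left(-2\right) 11 \left(-130\right)}{-6987} + \frac{6722}{6148} = 2860 \left(- \frac{1}{6987}\right) + 6722 \cdot \frac{1}{6148} = - \frac{2860}{6987} + \frac{3361}{3074} = \frac{14691667}{21478038} \approx 0.68403$)
$l + j = \frac{14691667}{21478038} - 56724 = - \frac{1218305535845}{21478038}$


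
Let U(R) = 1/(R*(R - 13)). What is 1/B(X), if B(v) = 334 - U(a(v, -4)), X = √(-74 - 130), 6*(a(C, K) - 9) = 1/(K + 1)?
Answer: 11753/3925826 ≈ 0.0029938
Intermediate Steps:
a(C, K) = 9 + 1/(6*(1 + K)) (a(C, K) = 9 + 1/(6*(K + 1)) = 9 + 1/(6*(1 + K)))
U(R) = 1/(R*(-13 + R))
X = 2*I*√51 (X = √(-204) = 2*I*√51 ≈ 14.283*I)
B(v) = 3925826/11753 (B(v) = 334 - 1/(((55 + 54*(-4))/(6*(1 - 4)))*(-13 + (55 + 54*(-4))/(6*(1 - 4)))) = 334 - 1/(((⅙)*(55 - 216)/(-3))*(-13 + (⅙)*(55 - 216)/(-3))) = 334 - 1/(((⅙)*(-⅓)*(-161))*(-13 + (⅙)*(-⅓)*(-161))) = 334 - 1/(161/18*(-13 + 161/18)) = 334 - 18/(161*(-73/18)) = 334 - 18*(-18)/(161*73) = 334 - 1*(-324/11753) = 334 + 324/11753 = 3925826/11753)
1/B(X) = 1/(3925826/11753) = 11753/3925826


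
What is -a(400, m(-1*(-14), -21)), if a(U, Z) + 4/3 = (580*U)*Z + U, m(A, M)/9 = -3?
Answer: 18790804/3 ≈ 6.2636e+6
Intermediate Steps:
m(A, M) = -27 (m(A, M) = 9*(-3) = -27)
a(U, Z) = -4/3 + U + 580*U*Z (a(U, Z) = -4/3 + ((580*U)*Z + U) = -4/3 + (580*U*Z + U) = -4/3 + (U + 580*U*Z) = -4/3 + U + 580*U*Z)
-a(400, m(-1*(-14), -21)) = -(-4/3 + 400 + 580*400*(-27)) = -(-4/3 + 400 - 6264000) = -1*(-18790804/3) = 18790804/3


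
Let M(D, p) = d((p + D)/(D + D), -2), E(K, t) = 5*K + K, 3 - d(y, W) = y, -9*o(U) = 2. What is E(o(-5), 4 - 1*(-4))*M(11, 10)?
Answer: -30/11 ≈ -2.7273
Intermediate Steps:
o(U) = -2/9 (o(U) = -⅑*2 = -2/9)
d(y, W) = 3 - y
E(K, t) = 6*K
M(D, p) = 3 - (D + p)/(2*D) (M(D, p) = 3 - (p + D)/(D + D) = 3 - (D + p)/(2*D))
E(o(-5), 4 - 1*(-4))*M(11, 10) = (6*(-2/9))*((½)*(-1*10 + 5*11)/11) = -2*(-10 + 55)/(3*11) = -2*45/(3*11) = -4/3*45/22 = -30/11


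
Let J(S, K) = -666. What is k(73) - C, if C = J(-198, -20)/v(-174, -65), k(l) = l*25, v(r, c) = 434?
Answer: 396358/217 ≈ 1826.5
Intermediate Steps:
k(l) = 25*l
C = -333/217 (C = -666/434 = -666*1/434 = -333/217 ≈ -1.5346)
k(73) - C = 25*73 - 1*(-333/217) = 1825 + 333/217 = 396358/217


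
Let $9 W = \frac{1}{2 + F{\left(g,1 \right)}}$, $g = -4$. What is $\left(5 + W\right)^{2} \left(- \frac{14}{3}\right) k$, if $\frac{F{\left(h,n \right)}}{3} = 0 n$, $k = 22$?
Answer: $- \frac{637637}{243} \approx -2624.0$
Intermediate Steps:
$F{\left(h,n \right)} = 0$ ($F{\left(h,n \right)} = 3 \cdot 0 n = 3 \cdot 0 = 0$)
$W = \frac{1}{18}$ ($W = \frac{1}{9 \left(2 + 0\right)} = \frac{1}{9 \cdot 2} = \frac{1}{9} \cdot \frac{1}{2} = \frac{1}{18} \approx 0.055556$)
$\left(5 + W\right)^{2} \left(- \frac{14}{3}\right) k = \left(5 + \frac{1}{18}\right)^{2} \left(- \frac{14}{3}\right) 22 = \left(\frac{91}{18}\right)^{2} \left(\left(-14\right) \frac{1}{3}\right) 22 = \frac{8281}{324} \left(- \frac{14}{3}\right) 22 = \left(- \frac{57967}{486}\right) 22 = - \frac{637637}{243}$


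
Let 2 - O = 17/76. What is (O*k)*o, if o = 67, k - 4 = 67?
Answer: 642195/76 ≈ 8449.9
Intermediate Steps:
k = 71 (k = 4 + 67 = 71)
O = 135/76 (O = 2 - 17/76 = 135/76 ≈ 1.7763)
(O*k)*o = ((135/76)*71)*67 = (9585/76)*67 = 642195/76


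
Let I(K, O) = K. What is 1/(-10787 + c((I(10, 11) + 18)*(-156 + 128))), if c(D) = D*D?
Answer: 1/603869 ≈ 1.6560e-6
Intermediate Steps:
c(D) = D**2
1/(-10787 + c((I(10, 11) + 18)*(-156 + 128))) = 1/(-10787 + ((10 + 18)*(-156 + 128))**2) = 1/(-10787 + (28*(-28))**2) = 1/(-10787 + (-784)**2) = 1/(-10787 + 614656) = 1/603869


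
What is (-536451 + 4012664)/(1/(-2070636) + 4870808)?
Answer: 7197971781468/10085670393887 ≈ 0.71368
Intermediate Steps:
(-536451 + 4012664)/(1/(-2070636) + 4870808) = 3476213/(-1/2070636 + 4870808) = 3476213/(10085670393887/2070636) = 3476213*(2070636/10085670393887) = 7197971781468/10085670393887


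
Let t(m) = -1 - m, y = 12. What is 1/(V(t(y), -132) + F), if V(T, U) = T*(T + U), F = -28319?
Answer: -1/26434 ≈ -3.7830e-5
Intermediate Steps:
1/(V(t(y), -132) + F) = 1/((-1 - 1*12)*((-1 - 1*12) - 132) - 28319) = 1/((-1 - 12)*((-1 - 12) - 132) - 28319) = 1/(-13*(-13 - 132) - 28319) = 1/(-13*(-145) - 28319) = 1/(1885 - 28319) = 1/(-26434) = -1/26434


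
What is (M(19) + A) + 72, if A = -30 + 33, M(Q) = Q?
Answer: 94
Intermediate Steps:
A = 3
(M(19) + A) + 72 = (19 + 3) + 72 = 22 + 72 = 94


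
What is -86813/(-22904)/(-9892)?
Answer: -86813/226566368 ≈ -0.00038317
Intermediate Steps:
-86813/(-22904)/(-9892) = -86813*(-1/22904)*(-1/9892) = (86813/22904)*(-1/9892) = -86813/226566368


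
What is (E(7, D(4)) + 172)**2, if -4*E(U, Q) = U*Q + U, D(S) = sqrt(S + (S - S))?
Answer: 444889/16 ≈ 27806.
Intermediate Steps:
D(S) = sqrt(S) (D(S) = sqrt(S + 0) = sqrt(S))
E(U, Q) = -U/4 - Q*U/4 (E(U, Q) = -(U*Q + U)/4 = -(Q*U + U)/4 = -(U + Q*U)/4 = -U/4 - Q*U/4)
(E(7, D(4)) + 172)**2 = (-1/4*7*(1 + sqrt(4)) + 172)**2 = (-1/4*7*(1 + 2) + 172)**2 = (-1/4*7*3 + 172)**2 = (-21/4 + 172)**2 = (667/4)**2 = 444889/16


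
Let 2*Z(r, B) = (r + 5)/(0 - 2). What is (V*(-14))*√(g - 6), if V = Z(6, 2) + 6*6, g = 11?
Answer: -931*√5/2 ≈ -1040.9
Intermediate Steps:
Z(r, B) = -5/4 - r/4 (Z(r, B) = ((r + 5)/(0 - 2))/2 = ((5 + r)/(-2))/2 = ((5 + r)*(-½))/2 = (-5/2 - r/2)/2 = -5/4 - r/4)
V = 133/4 (V = (-5/4 - ¼*6) + 6*6 = (-5/4 - 3/2) + 36 = -11/4 + 36 = 133/4 ≈ 33.250)
(V*(-14))*√(g - 6) = ((133/4)*(-14))*√(11 - 6) = -931*√5/2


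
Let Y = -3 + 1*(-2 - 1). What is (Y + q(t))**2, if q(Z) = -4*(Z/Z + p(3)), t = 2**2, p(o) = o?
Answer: 484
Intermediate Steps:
t = 4
q(Z) = -16 (q(Z) = -4*(Z/Z + 3) = -4*(1 + 3) = -4*4 = -16)
Y = -6 (Y = -3 + 1*(-3) = -3 - 3 = -6)
(Y + q(t))**2 = (-6 - 16)**2 = (-22)**2 = 484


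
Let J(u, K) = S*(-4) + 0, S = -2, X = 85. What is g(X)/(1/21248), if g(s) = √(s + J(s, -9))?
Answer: 21248*√93 ≈ 2.0491e+5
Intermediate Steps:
J(u, K) = 8 (J(u, K) = -2*(-4) + 0 = 8 + 0 = 8)
g(s) = √(8 + s) (g(s) = √(s + 8) = √(8 + s))
g(X)/(1/21248) = √(8 + 85)/(1/21248) = √93/(1/21248) = √93*21248 = 21248*√93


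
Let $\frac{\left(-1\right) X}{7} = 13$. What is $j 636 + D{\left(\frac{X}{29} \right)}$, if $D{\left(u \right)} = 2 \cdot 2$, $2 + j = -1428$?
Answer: $-909476$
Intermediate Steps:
$j = -1430$ ($j = -2 - 1428 = -1430$)
$X = -91$ ($X = \left(-7\right) 13 = -91$)
$D{\left(u \right)} = 4$
$j 636 + D{\left(\frac{X}{29} \right)} = \left(-1430\right) 636 + 4 = -909480 + 4 = -909476$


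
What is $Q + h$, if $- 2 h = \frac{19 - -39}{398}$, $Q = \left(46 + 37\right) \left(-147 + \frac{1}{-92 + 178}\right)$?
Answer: $- \frac{104396322}{8557} \approx -12200.0$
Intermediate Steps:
$Q = - \frac{1049203}{86}$ ($Q = 83 \left(-147 + \frac{1}{86}\right) = 83 \left(- \frac{12641}{86}\right) = - \frac{1049203}{86} \approx -12200.0$)
$h = - \frac{29}{398}$ ($h = - \frac{\left(19 - -39\right) \frac{1}{398}}{2} = - \frac{\left(19 + 39\right) \frac{1}{398}}{2} = - \frac{58 \cdot \frac{1}{398}}{2} = \left(- \frac{1}{2}\right) \frac{29}{199} = - \frac{29}{398} \approx -0.072864$)
$Q + h = - \frac{1049203}{86} - \frac{29}{398} = - \frac{104396322}{8557}$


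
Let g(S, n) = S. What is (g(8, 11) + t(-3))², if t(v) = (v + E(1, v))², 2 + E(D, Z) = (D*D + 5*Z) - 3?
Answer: 242064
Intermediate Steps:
E(D, Z) = -5 + D² + 5*Z (E(D, Z) = -2 + ((D*D + 5*Z) - 3) = -2 + ((D² + 5*Z) - 3) = -2 + (-3 + D² + 5*Z) = -5 + D² + 5*Z)
t(v) = (-4 + 6*v)² (t(v) = (v + (-5 + 1² + 5*v))² = (v + (-5 + 1 + 5*v))² = (v + (-4 + 5*v))² = (-4 + 6*v)²)
(g(8, 11) + t(-3))² = (8 + 4*(-2 + 3*(-3))²)² = (8 + 4*(-2 - 9)²)² = (8 + 4*(-11)²)² = (8 + 4*121)² = (8 + 484)² = 492² = 242064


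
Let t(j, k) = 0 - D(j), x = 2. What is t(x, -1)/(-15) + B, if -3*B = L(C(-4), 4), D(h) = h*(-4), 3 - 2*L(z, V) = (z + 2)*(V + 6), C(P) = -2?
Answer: -31/30 ≈ -1.0333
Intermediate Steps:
L(z, V) = 3/2 - (2 + z)*(6 + V)/2 (L(z, V) = 3/2 - (z + 2)*(V + 6)/2 = 3/2 - (2 + z)*(6 + V)/2)
D(h) = -4*h
B = -1/2 (B = -(-9/2 - 1*4 - 3*(-2) - 1/2*4*(-2))/3 = -(-9/2 - 4 + 6 + 4)/3 = -1/3*3/2 = -1/2 ≈ -0.50000)
t(j, k) = 4*j (t(j, k) = 0 - (-4)*j = 0 + 4*j = 4*j)
t(x, -1)/(-15) + B = (4*2)/(-15) - 1/2 = 8*(-1/15) - 1/2 = -8/15 - 1/2 = -31/30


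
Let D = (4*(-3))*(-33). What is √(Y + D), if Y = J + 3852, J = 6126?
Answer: √10374 ≈ 101.85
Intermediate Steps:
D = 396 (D = -12*(-33) = 396)
Y = 9978 (Y = 6126 + 3852 = 9978)
√(Y + D) = √(9978 + 396) = √10374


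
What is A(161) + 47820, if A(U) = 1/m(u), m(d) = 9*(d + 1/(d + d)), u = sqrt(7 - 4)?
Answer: 47820 + 2*sqrt(3)/63 ≈ 47820.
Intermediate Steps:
u = sqrt(3) ≈ 1.7320
m(d) = 9*d + 9/(2*d) (m(d) = 9*(d + 1/(2*d)) = 9*d + 9/(2*d))
A(U) = 2*sqrt(3)/63 (A(U) = 1/(9*sqrt(3) + 9/(2*(sqrt(3)))) = 1/(9*sqrt(3) + 9*(sqrt(3)/3)/2) = 1/(9*sqrt(3) + 3*sqrt(3)/2) = 1/(21*sqrt(3)/2) = 2*sqrt(3)/63)
A(161) + 47820 = 2*sqrt(3)/63 + 47820 = 47820 + 2*sqrt(3)/63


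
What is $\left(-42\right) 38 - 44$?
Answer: $-1640$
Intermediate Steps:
$\left(-42\right) 38 - 44 = -1596 - 44 = -1640$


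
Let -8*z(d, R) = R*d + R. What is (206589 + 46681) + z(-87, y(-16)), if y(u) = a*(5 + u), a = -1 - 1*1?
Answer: 507013/2 ≈ 2.5351e+5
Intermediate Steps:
a = -2 (a = -1 - 1 = -2)
y(u) = -10 - 2*u (y(u) = -2*(5 + u) = -10 - 2*u)
z(d, R) = -R/8 - R*d/8 (z(d, R) = -(R*d + R)/8 = -(R + R*d)/8 = -R/8 - R*d/8)
(206589 + 46681) + z(-87, y(-16)) = (206589 + 46681) - (-10 - 2*(-16))*(1 - 87)/8 = 253270 - 1/8*(-10 + 32)*(-86) = 253270 - 1/8*22*(-86) = 253270 + 473/2 = 507013/2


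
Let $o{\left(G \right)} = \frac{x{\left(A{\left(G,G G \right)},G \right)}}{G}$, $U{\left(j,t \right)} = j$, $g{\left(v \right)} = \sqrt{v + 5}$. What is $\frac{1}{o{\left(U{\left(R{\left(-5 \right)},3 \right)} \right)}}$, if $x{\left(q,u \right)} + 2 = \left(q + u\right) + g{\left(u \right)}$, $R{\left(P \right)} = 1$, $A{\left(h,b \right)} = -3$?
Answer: $- \frac{2}{5} - \frac{\sqrt{6}}{10} \approx -0.64495$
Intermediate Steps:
$g{\left(v \right)} = \sqrt{5 + v}$
$x{\left(q,u \right)} = -2 + q + u + \sqrt{5 + u}$ ($x{\left(q,u \right)} = -2 + \left(\left(q + u\right) + \sqrt{5 + u}\right) = -2 + \left(q + u + \sqrt{5 + u}\right) = -2 + q + u + \sqrt{5 + u}$)
$o{\left(G \right)} = \frac{-5 + G + \sqrt{5 + G}}{G}$ ($o{\left(G \right)} = \frac{-2 - 3 + G + \sqrt{5 + G}}{G} = \frac{-5 + G + \sqrt{5 + G}}{G}$)
$\frac{1}{o{\left(U{\left(R{\left(-5 \right)},3 \right)} \right)}} = \frac{1}{1^{-1} \left(-5 + 1 + \sqrt{5 + 1}\right)} = \frac{1}{1 \left(-5 + 1 + \sqrt{6}\right)} = \frac{1}{1 \left(-4 + \sqrt{6}\right)} = \frac{1}{-4 + \sqrt{6}}$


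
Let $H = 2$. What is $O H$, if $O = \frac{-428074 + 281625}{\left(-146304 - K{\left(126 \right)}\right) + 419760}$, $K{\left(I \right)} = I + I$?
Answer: $- \frac{146449}{136602} \approx -1.0721$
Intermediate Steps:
$K{\left(I \right)} = 2 I$
$O = - \frac{146449}{273204}$ ($O = \frac{-428074 + 281625}{\left(-146304 - 2 \cdot 126\right) + 419760} = - \frac{146449}{\left(-146304 - 252\right) + 419760} = - \frac{146449}{-146556 + 419760} = - \frac{146449}{273204} \approx -0.53604$)
$O H = \left(- \frac{146449}{273204}\right) 2 = - \frac{146449}{136602}$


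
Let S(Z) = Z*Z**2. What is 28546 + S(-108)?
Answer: -1231166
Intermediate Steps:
S(Z) = Z**3
28546 + S(-108) = 28546 + (-108)**3 = 28546 - 1259712 = -1231166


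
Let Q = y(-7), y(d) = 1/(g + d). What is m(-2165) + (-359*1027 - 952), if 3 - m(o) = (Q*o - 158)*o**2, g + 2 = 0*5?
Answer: -3485934953/9 ≈ -3.8733e+8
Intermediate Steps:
g = -2 (g = -2 + 0*5 = -2 + 0 = -2)
y(d) = 1/(-2 + d)
Q = -1/9 (Q = 1/(-2 - 7) = 1/(-9) = -1/9 ≈ -0.11111)
m(o) = 3 - o**2*(-158 - o/9) (m(o) = 3 - (-o/9 - 158)*o**2 = 3 - (-158 - o/9)*o**2 = 3 - o**2*(-158 - o/9))
m(-2165) + (-359*1027 - 952) = (3 + 158*(-2165)**2 + (1/9)*(-2165)**3) + (-359*1027 - 952) = (3 + 158*4687225 + (1/9)*(-10147842125)) + (-368693 - 952) = (3 + 740581550 - 10147842125/9) - 369645 = -3482608148/9 - 369645 = -3485934953/9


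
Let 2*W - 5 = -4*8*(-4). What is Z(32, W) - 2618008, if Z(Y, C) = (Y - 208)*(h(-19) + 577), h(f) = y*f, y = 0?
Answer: -2719560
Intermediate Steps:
h(f) = 0 (h(f) = 0*f = 0)
W = 133/2 (W = 5/2 + (-4*8*(-4))/2 = 5/2 + (-32*(-4))/2 = 5/2 + (1/2)*128 = 5/2 + 64 = 133/2 ≈ 66.500)
Z(Y, C) = -120016 + 577*Y (Z(Y, C) = (Y - 208)*(0 + 577) = (-208 + Y)*577 = -120016 + 577*Y)
Z(32, W) - 2618008 = (-120016 + 577*32) - 2618008 = (-120016 + 18464) - 2618008 = -101552 - 2618008 = -2719560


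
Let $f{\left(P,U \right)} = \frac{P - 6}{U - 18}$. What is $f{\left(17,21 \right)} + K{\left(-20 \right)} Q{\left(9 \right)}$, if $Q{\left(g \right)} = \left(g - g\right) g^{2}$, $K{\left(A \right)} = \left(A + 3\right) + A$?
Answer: $\frac{11}{3} \approx 3.6667$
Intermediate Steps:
$K{\left(A \right)} = 3 + 2 A$ ($K{\left(A \right)} = \left(3 + A\right) + A = 3 + 2 A$)
$Q{\left(g \right)} = 0$ ($Q{\left(g \right)} = 0 g^{2} = 0$)
$f{\left(P,U \right)} = \frac{-6 + P}{-18 + U}$ ($f{\left(P,U \right)} = \frac{P - 6}{-18 + U} = \frac{-6 + P}{-18 + U}$)
$f{\left(17,21 \right)} + K{\left(-20 \right)} Q{\left(9 \right)} = \frac{-6 + 17}{-18 + 21} + \left(3 + 2 \left(-20\right)\right) 0 = \frac{1}{3} \cdot 11 + \left(3 - 40\right) 0 = \frac{1}{3} \cdot 11 - 0 = \frac{11}{3} + 0 = \frac{11}{3}$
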